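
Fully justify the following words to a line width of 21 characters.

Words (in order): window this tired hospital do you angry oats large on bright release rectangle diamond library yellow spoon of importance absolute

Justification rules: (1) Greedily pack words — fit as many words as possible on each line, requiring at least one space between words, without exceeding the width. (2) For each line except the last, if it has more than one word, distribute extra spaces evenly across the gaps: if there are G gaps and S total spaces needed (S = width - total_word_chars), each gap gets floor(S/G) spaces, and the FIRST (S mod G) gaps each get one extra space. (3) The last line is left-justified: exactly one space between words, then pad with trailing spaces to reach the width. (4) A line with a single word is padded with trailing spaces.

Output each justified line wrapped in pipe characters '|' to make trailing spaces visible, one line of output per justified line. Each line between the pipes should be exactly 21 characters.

Line 1: ['window', 'this', 'tired'] (min_width=17, slack=4)
Line 2: ['hospital', 'do', 'you', 'angry'] (min_width=21, slack=0)
Line 3: ['oats', 'large', 'on', 'bright'] (min_width=20, slack=1)
Line 4: ['release', 'rectangle'] (min_width=17, slack=4)
Line 5: ['diamond', 'library'] (min_width=15, slack=6)
Line 6: ['yellow', 'spoon', 'of'] (min_width=15, slack=6)
Line 7: ['importance', 'absolute'] (min_width=19, slack=2)

Answer: |window   this   tired|
|hospital do you angry|
|oats  large on bright|
|release     rectangle|
|diamond       library|
|yellow    spoon    of|
|importance absolute  |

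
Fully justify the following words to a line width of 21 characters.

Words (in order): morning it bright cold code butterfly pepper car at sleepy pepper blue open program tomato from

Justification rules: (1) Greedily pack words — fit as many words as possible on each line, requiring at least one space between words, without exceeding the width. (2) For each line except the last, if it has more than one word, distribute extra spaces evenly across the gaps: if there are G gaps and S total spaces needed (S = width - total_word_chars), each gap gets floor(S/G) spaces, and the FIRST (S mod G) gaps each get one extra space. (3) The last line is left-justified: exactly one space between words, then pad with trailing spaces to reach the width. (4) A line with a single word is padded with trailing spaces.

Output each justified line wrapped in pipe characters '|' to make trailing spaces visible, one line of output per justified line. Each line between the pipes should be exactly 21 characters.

Answer: |morning   it   bright|
|cold  code  butterfly|
|pepper  car at sleepy|
|pepper    blue   open|
|program tomato from  |

Derivation:
Line 1: ['morning', 'it', 'bright'] (min_width=17, slack=4)
Line 2: ['cold', 'code', 'butterfly'] (min_width=19, slack=2)
Line 3: ['pepper', 'car', 'at', 'sleepy'] (min_width=20, slack=1)
Line 4: ['pepper', 'blue', 'open'] (min_width=16, slack=5)
Line 5: ['program', 'tomato', 'from'] (min_width=19, slack=2)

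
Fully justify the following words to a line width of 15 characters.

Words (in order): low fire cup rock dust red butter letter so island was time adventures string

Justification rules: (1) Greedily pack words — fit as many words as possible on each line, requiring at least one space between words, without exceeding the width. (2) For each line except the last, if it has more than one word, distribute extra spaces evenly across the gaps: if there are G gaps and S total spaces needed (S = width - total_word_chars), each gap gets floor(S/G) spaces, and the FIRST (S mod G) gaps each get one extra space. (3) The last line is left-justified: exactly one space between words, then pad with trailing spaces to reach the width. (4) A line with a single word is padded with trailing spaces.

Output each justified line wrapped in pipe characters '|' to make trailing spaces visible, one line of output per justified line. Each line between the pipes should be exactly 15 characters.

Line 1: ['low', 'fire', 'cup'] (min_width=12, slack=3)
Line 2: ['rock', 'dust', 'red'] (min_width=13, slack=2)
Line 3: ['butter', 'letter'] (min_width=13, slack=2)
Line 4: ['so', 'island', 'was'] (min_width=13, slack=2)
Line 5: ['time', 'adventures'] (min_width=15, slack=0)
Line 6: ['string'] (min_width=6, slack=9)

Answer: |low   fire  cup|
|rock  dust  red|
|butter   letter|
|so  island  was|
|time adventures|
|string         |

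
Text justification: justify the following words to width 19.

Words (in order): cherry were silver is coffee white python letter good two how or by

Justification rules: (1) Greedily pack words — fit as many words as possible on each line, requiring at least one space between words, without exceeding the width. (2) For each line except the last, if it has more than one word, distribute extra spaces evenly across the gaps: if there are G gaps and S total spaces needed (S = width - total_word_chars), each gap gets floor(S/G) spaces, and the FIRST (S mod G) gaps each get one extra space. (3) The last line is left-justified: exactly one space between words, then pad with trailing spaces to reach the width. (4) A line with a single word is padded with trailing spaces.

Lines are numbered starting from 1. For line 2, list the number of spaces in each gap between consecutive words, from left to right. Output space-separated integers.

Answer: 3 3

Derivation:
Line 1: ['cherry', 'were', 'silver'] (min_width=18, slack=1)
Line 2: ['is', 'coffee', 'white'] (min_width=15, slack=4)
Line 3: ['python', 'letter', 'good'] (min_width=18, slack=1)
Line 4: ['two', 'how', 'or', 'by'] (min_width=13, slack=6)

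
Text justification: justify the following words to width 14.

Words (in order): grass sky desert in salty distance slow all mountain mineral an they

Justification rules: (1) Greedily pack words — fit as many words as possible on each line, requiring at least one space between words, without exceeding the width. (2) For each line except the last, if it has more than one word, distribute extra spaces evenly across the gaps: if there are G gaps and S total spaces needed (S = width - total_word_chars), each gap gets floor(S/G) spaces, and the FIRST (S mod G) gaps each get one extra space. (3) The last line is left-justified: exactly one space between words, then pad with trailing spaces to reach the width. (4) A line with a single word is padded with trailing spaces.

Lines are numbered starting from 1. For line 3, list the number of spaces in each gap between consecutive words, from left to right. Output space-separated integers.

Answer: 1

Derivation:
Line 1: ['grass', 'sky'] (min_width=9, slack=5)
Line 2: ['desert', 'in'] (min_width=9, slack=5)
Line 3: ['salty', 'distance'] (min_width=14, slack=0)
Line 4: ['slow', 'all'] (min_width=8, slack=6)
Line 5: ['mountain'] (min_width=8, slack=6)
Line 6: ['mineral', 'an'] (min_width=10, slack=4)
Line 7: ['they'] (min_width=4, slack=10)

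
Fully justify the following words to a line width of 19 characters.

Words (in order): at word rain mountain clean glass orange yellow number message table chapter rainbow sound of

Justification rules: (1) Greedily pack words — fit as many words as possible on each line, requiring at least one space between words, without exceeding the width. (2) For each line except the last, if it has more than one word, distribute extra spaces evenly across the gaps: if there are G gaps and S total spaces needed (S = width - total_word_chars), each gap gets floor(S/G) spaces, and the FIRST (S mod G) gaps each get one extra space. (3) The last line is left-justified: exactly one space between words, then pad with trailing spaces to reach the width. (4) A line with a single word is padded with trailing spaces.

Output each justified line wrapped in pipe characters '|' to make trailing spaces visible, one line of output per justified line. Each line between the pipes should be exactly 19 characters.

Answer: |at     word    rain|
|mountain      clean|
|glass orange yellow|
|number      message|
|table       chapter|
|rainbow sound of   |

Derivation:
Line 1: ['at', 'word', 'rain'] (min_width=12, slack=7)
Line 2: ['mountain', 'clean'] (min_width=14, slack=5)
Line 3: ['glass', 'orange', 'yellow'] (min_width=19, slack=0)
Line 4: ['number', 'message'] (min_width=14, slack=5)
Line 5: ['table', 'chapter'] (min_width=13, slack=6)
Line 6: ['rainbow', 'sound', 'of'] (min_width=16, slack=3)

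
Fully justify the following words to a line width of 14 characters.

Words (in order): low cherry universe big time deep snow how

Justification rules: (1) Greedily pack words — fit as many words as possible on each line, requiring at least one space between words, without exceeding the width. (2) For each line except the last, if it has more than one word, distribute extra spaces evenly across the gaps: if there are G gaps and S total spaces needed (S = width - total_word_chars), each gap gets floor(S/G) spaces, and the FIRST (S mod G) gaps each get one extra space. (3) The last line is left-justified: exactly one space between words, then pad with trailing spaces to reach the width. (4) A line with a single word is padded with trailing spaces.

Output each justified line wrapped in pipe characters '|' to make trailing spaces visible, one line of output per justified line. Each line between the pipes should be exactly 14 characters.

Answer: |low     cherry|
|universe   big|
|time deep snow|
|how           |

Derivation:
Line 1: ['low', 'cherry'] (min_width=10, slack=4)
Line 2: ['universe', 'big'] (min_width=12, slack=2)
Line 3: ['time', 'deep', 'snow'] (min_width=14, slack=0)
Line 4: ['how'] (min_width=3, slack=11)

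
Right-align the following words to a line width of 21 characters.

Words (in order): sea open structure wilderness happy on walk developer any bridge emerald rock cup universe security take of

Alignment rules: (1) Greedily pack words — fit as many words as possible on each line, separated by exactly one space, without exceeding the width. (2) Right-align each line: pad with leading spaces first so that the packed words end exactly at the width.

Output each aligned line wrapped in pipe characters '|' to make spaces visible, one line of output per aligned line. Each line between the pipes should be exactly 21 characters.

Answer: |   sea open structure|
|  wilderness happy on|
|   walk developer any|
|  bridge emerald rock|
|cup universe security|
|              take of|

Derivation:
Line 1: ['sea', 'open', 'structure'] (min_width=18, slack=3)
Line 2: ['wilderness', 'happy', 'on'] (min_width=19, slack=2)
Line 3: ['walk', 'developer', 'any'] (min_width=18, slack=3)
Line 4: ['bridge', 'emerald', 'rock'] (min_width=19, slack=2)
Line 5: ['cup', 'universe', 'security'] (min_width=21, slack=0)
Line 6: ['take', 'of'] (min_width=7, slack=14)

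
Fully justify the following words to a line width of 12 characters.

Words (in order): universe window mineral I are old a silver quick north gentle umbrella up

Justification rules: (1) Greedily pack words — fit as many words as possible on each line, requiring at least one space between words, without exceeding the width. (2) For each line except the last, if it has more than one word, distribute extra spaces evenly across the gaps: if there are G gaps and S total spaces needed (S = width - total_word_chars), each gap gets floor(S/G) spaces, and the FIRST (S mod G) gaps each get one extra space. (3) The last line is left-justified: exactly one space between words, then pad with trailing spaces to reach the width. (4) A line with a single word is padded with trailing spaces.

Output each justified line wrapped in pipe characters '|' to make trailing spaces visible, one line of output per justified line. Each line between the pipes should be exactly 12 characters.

Answer: |universe    |
|window      |
|mineral    I|
|are   old  a|
|silver quick|
|north gentle|
|umbrella up |

Derivation:
Line 1: ['universe'] (min_width=8, slack=4)
Line 2: ['window'] (min_width=6, slack=6)
Line 3: ['mineral', 'I'] (min_width=9, slack=3)
Line 4: ['are', 'old', 'a'] (min_width=9, slack=3)
Line 5: ['silver', 'quick'] (min_width=12, slack=0)
Line 6: ['north', 'gentle'] (min_width=12, slack=0)
Line 7: ['umbrella', 'up'] (min_width=11, slack=1)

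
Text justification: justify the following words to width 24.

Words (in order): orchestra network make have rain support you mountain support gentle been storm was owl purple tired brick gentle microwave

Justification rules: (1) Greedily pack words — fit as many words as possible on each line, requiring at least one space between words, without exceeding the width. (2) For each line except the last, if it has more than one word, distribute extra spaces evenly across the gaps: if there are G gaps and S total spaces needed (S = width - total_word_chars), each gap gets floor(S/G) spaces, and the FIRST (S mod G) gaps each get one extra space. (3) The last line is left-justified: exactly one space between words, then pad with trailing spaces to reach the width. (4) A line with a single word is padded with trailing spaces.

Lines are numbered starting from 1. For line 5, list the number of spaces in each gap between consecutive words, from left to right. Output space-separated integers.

Line 1: ['orchestra', 'network', 'make'] (min_width=22, slack=2)
Line 2: ['have', 'rain', 'support', 'you'] (min_width=21, slack=3)
Line 3: ['mountain', 'support', 'gentle'] (min_width=23, slack=1)
Line 4: ['been', 'storm', 'was', 'owl'] (min_width=18, slack=6)
Line 5: ['purple', 'tired', 'brick'] (min_width=18, slack=6)
Line 6: ['gentle', 'microwave'] (min_width=16, slack=8)

Answer: 4 4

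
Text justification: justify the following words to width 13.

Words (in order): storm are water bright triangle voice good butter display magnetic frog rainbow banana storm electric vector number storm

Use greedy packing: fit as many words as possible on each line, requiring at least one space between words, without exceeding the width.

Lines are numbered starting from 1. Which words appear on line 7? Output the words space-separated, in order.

Line 1: ['storm', 'are'] (min_width=9, slack=4)
Line 2: ['water', 'bright'] (min_width=12, slack=1)
Line 3: ['triangle'] (min_width=8, slack=5)
Line 4: ['voice', 'good'] (min_width=10, slack=3)
Line 5: ['butter'] (min_width=6, slack=7)
Line 6: ['display'] (min_width=7, slack=6)
Line 7: ['magnetic', 'frog'] (min_width=13, slack=0)
Line 8: ['rainbow'] (min_width=7, slack=6)
Line 9: ['banana', 'storm'] (min_width=12, slack=1)
Line 10: ['electric'] (min_width=8, slack=5)
Line 11: ['vector', 'number'] (min_width=13, slack=0)
Line 12: ['storm'] (min_width=5, slack=8)

Answer: magnetic frog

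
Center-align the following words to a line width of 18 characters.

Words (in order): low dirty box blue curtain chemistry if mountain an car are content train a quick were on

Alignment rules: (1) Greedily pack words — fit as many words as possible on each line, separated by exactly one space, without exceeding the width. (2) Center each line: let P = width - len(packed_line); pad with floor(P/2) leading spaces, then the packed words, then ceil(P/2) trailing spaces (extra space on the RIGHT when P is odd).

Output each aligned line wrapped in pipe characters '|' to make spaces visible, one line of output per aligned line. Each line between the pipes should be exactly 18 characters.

Answer: |low dirty box blue|
|curtain chemistry |
|if mountain an car|
|are content train |
| a quick were on  |

Derivation:
Line 1: ['low', 'dirty', 'box', 'blue'] (min_width=18, slack=0)
Line 2: ['curtain', 'chemistry'] (min_width=17, slack=1)
Line 3: ['if', 'mountain', 'an', 'car'] (min_width=18, slack=0)
Line 4: ['are', 'content', 'train'] (min_width=17, slack=1)
Line 5: ['a', 'quick', 'were', 'on'] (min_width=15, slack=3)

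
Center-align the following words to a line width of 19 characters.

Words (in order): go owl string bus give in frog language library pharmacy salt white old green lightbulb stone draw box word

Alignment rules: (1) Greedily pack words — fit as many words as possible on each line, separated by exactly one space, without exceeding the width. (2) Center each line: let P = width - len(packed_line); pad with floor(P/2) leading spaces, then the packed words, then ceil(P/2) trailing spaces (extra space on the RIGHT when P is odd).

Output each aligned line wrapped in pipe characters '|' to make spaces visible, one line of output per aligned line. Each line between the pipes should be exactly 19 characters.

Line 1: ['go', 'owl', 'string', 'bus'] (min_width=17, slack=2)
Line 2: ['give', 'in', 'frog'] (min_width=12, slack=7)
Line 3: ['language', 'library'] (min_width=16, slack=3)
Line 4: ['pharmacy', 'salt', 'white'] (min_width=19, slack=0)
Line 5: ['old', 'green', 'lightbulb'] (min_width=19, slack=0)
Line 6: ['stone', 'draw', 'box', 'word'] (min_width=19, slack=0)

Answer: | go owl string bus |
|   give in frog    |
| language library  |
|pharmacy salt white|
|old green lightbulb|
|stone draw box word|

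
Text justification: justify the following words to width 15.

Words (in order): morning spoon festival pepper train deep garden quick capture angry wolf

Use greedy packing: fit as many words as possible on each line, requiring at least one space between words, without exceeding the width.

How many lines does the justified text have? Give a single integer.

Answer: 6

Derivation:
Line 1: ['morning', 'spoon'] (min_width=13, slack=2)
Line 2: ['festival', 'pepper'] (min_width=15, slack=0)
Line 3: ['train', 'deep'] (min_width=10, slack=5)
Line 4: ['garden', 'quick'] (min_width=12, slack=3)
Line 5: ['capture', 'angry'] (min_width=13, slack=2)
Line 6: ['wolf'] (min_width=4, slack=11)
Total lines: 6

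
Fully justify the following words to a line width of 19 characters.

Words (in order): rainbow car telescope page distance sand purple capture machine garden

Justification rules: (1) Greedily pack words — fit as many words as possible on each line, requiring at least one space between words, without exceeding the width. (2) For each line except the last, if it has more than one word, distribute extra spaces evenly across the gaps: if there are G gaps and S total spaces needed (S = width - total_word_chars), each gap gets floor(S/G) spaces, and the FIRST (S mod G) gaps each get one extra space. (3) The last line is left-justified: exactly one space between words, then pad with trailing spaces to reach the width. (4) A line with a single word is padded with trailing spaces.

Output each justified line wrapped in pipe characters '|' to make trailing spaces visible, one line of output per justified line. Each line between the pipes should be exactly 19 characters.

Line 1: ['rainbow', 'car'] (min_width=11, slack=8)
Line 2: ['telescope', 'page'] (min_width=14, slack=5)
Line 3: ['distance', 'sand'] (min_width=13, slack=6)
Line 4: ['purple', 'capture'] (min_width=14, slack=5)
Line 5: ['machine', 'garden'] (min_width=14, slack=5)

Answer: |rainbow         car|
|telescope      page|
|distance       sand|
|purple      capture|
|machine garden     |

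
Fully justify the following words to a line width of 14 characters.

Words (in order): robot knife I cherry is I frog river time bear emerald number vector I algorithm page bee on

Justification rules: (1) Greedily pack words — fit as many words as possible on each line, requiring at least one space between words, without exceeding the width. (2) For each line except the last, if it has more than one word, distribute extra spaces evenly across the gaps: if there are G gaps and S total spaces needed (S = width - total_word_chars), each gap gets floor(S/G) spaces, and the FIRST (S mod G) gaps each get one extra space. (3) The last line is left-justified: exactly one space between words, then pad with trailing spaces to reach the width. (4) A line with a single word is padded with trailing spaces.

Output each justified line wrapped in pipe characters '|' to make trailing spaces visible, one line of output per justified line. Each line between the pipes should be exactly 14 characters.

Line 1: ['robot', 'knife', 'I'] (min_width=13, slack=1)
Line 2: ['cherry', 'is', 'I'] (min_width=11, slack=3)
Line 3: ['frog', 'river'] (min_width=10, slack=4)
Line 4: ['time', 'bear'] (min_width=9, slack=5)
Line 5: ['emerald', 'number'] (min_width=14, slack=0)
Line 6: ['vector', 'I'] (min_width=8, slack=6)
Line 7: ['algorithm', 'page'] (min_width=14, slack=0)
Line 8: ['bee', 'on'] (min_width=6, slack=8)

Answer: |robot  knife I|
|cherry   is  I|
|frog     river|
|time      bear|
|emerald number|
|vector       I|
|algorithm page|
|bee on        |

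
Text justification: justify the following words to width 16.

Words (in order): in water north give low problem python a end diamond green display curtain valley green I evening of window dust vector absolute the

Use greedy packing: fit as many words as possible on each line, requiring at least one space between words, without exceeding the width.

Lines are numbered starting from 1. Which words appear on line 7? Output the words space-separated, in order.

Line 1: ['in', 'water', 'north'] (min_width=14, slack=2)
Line 2: ['give', 'low', 'problem'] (min_width=16, slack=0)
Line 3: ['python', 'a', 'end'] (min_width=12, slack=4)
Line 4: ['diamond', 'green'] (min_width=13, slack=3)
Line 5: ['display', 'curtain'] (min_width=15, slack=1)
Line 6: ['valley', 'green', 'I'] (min_width=14, slack=2)
Line 7: ['evening', 'of'] (min_width=10, slack=6)
Line 8: ['window', 'dust'] (min_width=11, slack=5)
Line 9: ['vector', 'absolute'] (min_width=15, slack=1)
Line 10: ['the'] (min_width=3, slack=13)

Answer: evening of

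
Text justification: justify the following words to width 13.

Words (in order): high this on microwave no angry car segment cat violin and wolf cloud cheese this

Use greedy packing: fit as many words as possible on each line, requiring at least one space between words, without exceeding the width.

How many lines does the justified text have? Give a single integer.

Answer: 7

Derivation:
Line 1: ['high', 'this', 'on'] (min_width=12, slack=1)
Line 2: ['microwave', 'no'] (min_width=12, slack=1)
Line 3: ['angry', 'car'] (min_width=9, slack=4)
Line 4: ['segment', 'cat'] (min_width=11, slack=2)
Line 5: ['violin', 'and'] (min_width=10, slack=3)
Line 6: ['wolf', 'cloud'] (min_width=10, slack=3)
Line 7: ['cheese', 'this'] (min_width=11, slack=2)
Total lines: 7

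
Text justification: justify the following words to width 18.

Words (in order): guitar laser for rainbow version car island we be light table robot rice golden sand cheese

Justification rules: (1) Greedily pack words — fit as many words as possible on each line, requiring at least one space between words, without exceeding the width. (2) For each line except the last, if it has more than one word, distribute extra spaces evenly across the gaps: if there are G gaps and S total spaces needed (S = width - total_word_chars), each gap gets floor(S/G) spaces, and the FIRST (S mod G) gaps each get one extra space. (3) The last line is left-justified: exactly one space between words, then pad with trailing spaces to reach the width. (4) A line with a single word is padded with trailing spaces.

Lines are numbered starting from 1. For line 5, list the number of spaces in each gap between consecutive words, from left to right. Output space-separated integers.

Line 1: ['guitar', 'laser', 'for'] (min_width=16, slack=2)
Line 2: ['rainbow', 'version'] (min_width=15, slack=3)
Line 3: ['car', 'island', 'we', 'be'] (min_width=16, slack=2)
Line 4: ['light', 'table', 'robot'] (min_width=17, slack=1)
Line 5: ['rice', 'golden', 'sand'] (min_width=16, slack=2)
Line 6: ['cheese'] (min_width=6, slack=12)

Answer: 2 2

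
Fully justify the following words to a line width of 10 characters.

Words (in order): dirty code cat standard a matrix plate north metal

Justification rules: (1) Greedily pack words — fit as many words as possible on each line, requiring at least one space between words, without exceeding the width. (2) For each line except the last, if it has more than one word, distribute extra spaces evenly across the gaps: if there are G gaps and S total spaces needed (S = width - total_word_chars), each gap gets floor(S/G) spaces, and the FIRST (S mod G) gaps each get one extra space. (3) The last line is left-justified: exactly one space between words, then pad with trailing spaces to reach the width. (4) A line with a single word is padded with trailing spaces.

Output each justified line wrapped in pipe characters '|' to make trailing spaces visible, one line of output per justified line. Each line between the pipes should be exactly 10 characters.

Answer: |dirty code|
|cat       |
|standard a|
|matrix    |
|plate     |
|north     |
|metal     |

Derivation:
Line 1: ['dirty', 'code'] (min_width=10, slack=0)
Line 2: ['cat'] (min_width=3, slack=7)
Line 3: ['standard', 'a'] (min_width=10, slack=0)
Line 4: ['matrix'] (min_width=6, slack=4)
Line 5: ['plate'] (min_width=5, slack=5)
Line 6: ['north'] (min_width=5, slack=5)
Line 7: ['metal'] (min_width=5, slack=5)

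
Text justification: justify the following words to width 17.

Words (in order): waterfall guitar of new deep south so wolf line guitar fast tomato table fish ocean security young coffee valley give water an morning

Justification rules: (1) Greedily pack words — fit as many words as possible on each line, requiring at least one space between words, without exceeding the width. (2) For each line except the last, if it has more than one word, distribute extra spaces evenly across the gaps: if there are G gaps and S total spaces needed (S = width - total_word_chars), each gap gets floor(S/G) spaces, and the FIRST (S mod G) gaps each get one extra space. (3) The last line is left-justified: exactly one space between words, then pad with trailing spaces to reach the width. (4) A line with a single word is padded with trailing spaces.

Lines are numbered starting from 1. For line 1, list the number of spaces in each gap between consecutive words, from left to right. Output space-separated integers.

Line 1: ['waterfall', 'guitar'] (min_width=16, slack=1)
Line 2: ['of', 'new', 'deep', 'south'] (min_width=17, slack=0)
Line 3: ['so', 'wolf', 'line'] (min_width=12, slack=5)
Line 4: ['guitar', 'fast'] (min_width=11, slack=6)
Line 5: ['tomato', 'table', 'fish'] (min_width=17, slack=0)
Line 6: ['ocean', 'security'] (min_width=14, slack=3)
Line 7: ['young', 'coffee'] (min_width=12, slack=5)
Line 8: ['valley', 'give', 'water'] (min_width=17, slack=0)
Line 9: ['an', 'morning'] (min_width=10, slack=7)

Answer: 2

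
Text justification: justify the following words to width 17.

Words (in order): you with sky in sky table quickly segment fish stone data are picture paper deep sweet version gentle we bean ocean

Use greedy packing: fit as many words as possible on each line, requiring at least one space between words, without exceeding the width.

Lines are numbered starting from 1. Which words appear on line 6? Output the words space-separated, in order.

Line 1: ['you', 'with', 'sky', 'in'] (min_width=15, slack=2)
Line 2: ['sky', 'table', 'quickly'] (min_width=17, slack=0)
Line 3: ['segment', 'fish'] (min_width=12, slack=5)
Line 4: ['stone', 'data', 'are'] (min_width=14, slack=3)
Line 5: ['picture', 'paper'] (min_width=13, slack=4)
Line 6: ['deep', 'sweet'] (min_width=10, slack=7)
Line 7: ['version', 'gentle', 'we'] (min_width=17, slack=0)
Line 8: ['bean', 'ocean'] (min_width=10, slack=7)

Answer: deep sweet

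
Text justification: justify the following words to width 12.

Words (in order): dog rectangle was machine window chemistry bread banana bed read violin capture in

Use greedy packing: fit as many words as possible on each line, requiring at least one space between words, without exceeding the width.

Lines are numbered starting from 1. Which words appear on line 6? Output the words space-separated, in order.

Line 1: ['dog'] (min_width=3, slack=9)
Line 2: ['rectangle'] (min_width=9, slack=3)
Line 3: ['was', 'machine'] (min_width=11, slack=1)
Line 4: ['window'] (min_width=6, slack=6)
Line 5: ['chemistry'] (min_width=9, slack=3)
Line 6: ['bread', 'banana'] (min_width=12, slack=0)
Line 7: ['bed', 'read'] (min_width=8, slack=4)
Line 8: ['violin'] (min_width=6, slack=6)
Line 9: ['capture', 'in'] (min_width=10, slack=2)

Answer: bread banana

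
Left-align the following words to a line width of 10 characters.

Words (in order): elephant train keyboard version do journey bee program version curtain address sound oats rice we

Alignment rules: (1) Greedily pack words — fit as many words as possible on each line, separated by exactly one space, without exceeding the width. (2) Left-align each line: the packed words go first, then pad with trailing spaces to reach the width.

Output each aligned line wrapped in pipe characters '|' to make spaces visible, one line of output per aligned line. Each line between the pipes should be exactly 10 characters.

Answer: |elephant  |
|train     |
|keyboard  |
|version do|
|journey   |
|bee       |
|program   |
|version   |
|curtain   |
|address   |
|sound oats|
|rice we   |

Derivation:
Line 1: ['elephant'] (min_width=8, slack=2)
Line 2: ['train'] (min_width=5, slack=5)
Line 3: ['keyboard'] (min_width=8, slack=2)
Line 4: ['version', 'do'] (min_width=10, slack=0)
Line 5: ['journey'] (min_width=7, slack=3)
Line 6: ['bee'] (min_width=3, slack=7)
Line 7: ['program'] (min_width=7, slack=3)
Line 8: ['version'] (min_width=7, slack=3)
Line 9: ['curtain'] (min_width=7, slack=3)
Line 10: ['address'] (min_width=7, slack=3)
Line 11: ['sound', 'oats'] (min_width=10, slack=0)
Line 12: ['rice', 'we'] (min_width=7, slack=3)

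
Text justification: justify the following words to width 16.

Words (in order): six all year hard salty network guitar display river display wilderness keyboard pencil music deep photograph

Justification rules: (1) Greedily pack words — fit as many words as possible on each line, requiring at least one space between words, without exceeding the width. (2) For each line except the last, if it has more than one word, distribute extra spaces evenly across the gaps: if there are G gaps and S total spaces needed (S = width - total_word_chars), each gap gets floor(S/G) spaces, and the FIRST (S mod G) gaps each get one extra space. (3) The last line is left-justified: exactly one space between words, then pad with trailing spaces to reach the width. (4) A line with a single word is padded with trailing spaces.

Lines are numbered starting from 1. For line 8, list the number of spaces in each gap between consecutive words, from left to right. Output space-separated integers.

Line 1: ['six', 'all', 'year'] (min_width=12, slack=4)
Line 2: ['hard', 'salty'] (min_width=10, slack=6)
Line 3: ['network', 'guitar'] (min_width=14, slack=2)
Line 4: ['display', 'river'] (min_width=13, slack=3)
Line 5: ['display'] (min_width=7, slack=9)
Line 6: ['wilderness'] (min_width=10, slack=6)
Line 7: ['keyboard', 'pencil'] (min_width=15, slack=1)
Line 8: ['music', 'deep'] (min_width=10, slack=6)
Line 9: ['photograph'] (min_width=10, slack=6)

Answer: 7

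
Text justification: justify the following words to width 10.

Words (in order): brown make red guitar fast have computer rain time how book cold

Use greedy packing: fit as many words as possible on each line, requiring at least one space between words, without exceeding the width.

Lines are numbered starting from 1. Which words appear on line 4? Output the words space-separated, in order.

Answer: computer

Derivation:
Line 1: ['brown', 'make'] (min_width=10, slack=0)
Line 2: ['red', 'guitar'] (min_width=10, slack=0)
Line 3: ['fast', 'have'] (min_width=9, slack=1)
Line 4: ['computer'] (min_width=8, slack=2)
Line 5: ['rain', 'time'] (min_width=9, slack=1)
Line 6: ['how', 'book'] (min_width=8, slack=2)
Line 7: ['cold'] (min_width=4, slack=6)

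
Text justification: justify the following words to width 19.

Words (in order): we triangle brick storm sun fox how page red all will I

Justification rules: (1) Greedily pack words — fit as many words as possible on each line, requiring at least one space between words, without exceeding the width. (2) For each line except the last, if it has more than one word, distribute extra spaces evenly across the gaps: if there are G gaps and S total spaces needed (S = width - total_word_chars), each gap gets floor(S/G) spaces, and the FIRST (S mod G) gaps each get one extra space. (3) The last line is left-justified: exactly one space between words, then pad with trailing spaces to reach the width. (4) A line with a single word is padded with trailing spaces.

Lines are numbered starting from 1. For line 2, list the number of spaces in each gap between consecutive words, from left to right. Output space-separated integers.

Line 1: ['we', 'triangle', 'brick'] (min_width=17, slack=2)
Line 2: ['storm', 'sun', 'fox', 'how'] (min_width=17, slack=2)
Line 3: ['page', 'red', 'all', 'will', 'I'] (min_width=19, slack=0)

Answer: 2 2 1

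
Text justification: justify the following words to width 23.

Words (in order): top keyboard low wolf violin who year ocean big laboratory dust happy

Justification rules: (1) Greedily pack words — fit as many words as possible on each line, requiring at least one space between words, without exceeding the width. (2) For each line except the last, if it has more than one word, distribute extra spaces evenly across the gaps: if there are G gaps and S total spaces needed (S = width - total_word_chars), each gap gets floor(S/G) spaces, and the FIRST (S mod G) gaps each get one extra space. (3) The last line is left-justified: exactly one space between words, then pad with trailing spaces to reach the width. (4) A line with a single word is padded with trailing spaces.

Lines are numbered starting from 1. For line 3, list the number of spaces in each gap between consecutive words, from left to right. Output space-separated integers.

Line 1: ['top', 'keyboard', 'low', 'wolf'] (min_width=21, slack=2)
Line 2: ['violin', 'who', 'year', 'ocean'] (min_width=21, slack=2)
Line 3: ['big', 'laboratory', 'dust'] (min_width=19, slack=4)
Line 4: ['happy'] (min_width=5, slack=18)

Answer: 3 3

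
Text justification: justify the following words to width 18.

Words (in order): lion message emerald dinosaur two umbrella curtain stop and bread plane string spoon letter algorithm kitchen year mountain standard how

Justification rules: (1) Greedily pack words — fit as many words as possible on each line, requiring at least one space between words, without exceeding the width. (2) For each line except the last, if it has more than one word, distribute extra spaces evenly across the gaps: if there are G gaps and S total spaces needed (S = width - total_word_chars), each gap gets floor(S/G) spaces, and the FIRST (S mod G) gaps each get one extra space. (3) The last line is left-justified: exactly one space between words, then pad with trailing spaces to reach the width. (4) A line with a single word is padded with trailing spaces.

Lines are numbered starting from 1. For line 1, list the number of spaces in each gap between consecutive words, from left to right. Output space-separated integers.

Line 1: ['lion', 'message'] (min_width=12, slack=6)
Line 2: ['emerald', 'dinosaur'] (min_width=16, slack=2)
Line 3: ['two', 'umbrella'] (min_width=12, slack=6)
Line 4: ['curtain', 'stop', 'and'] (min_width=16, slack=2)
Line 5: ['bread', 'plane', 'string'] (min_width=18, slack=0)
Line 6: ['spoon', 'letter'] (min_width=12, slack=6)
Line 7: ['algorithm', 'kitchen'] (min_width=17, slack=1)
Line 8: ['year', 'mountain'] (min_width=13, slack=5)
Line 9: ['standard', 'how'] (min_width=12, slack=6)

Answer: 7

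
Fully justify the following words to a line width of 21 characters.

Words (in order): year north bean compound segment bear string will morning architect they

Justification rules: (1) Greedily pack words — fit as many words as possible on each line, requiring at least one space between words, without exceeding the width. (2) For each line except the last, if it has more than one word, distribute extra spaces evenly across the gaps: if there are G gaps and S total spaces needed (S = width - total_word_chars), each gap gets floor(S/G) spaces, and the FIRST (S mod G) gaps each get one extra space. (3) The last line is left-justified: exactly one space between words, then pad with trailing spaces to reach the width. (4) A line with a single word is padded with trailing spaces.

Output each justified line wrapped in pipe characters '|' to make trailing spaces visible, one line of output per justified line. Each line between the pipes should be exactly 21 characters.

Line 1: ['year', 'north', 'bean'] (min_width=15, slack=6)
Line 2: ['compound', 'segment', 'bear'] (min_width=21, slack=0)
Line 3: ['string', 'will', 'morning'] (min_width=19, slack=2)
Line 4: ['architect', 'they'] (min_width=14, slack=7)

Answer: |year    north    bean|
|compound segment bear|
|string  will  morning|
|architect they       |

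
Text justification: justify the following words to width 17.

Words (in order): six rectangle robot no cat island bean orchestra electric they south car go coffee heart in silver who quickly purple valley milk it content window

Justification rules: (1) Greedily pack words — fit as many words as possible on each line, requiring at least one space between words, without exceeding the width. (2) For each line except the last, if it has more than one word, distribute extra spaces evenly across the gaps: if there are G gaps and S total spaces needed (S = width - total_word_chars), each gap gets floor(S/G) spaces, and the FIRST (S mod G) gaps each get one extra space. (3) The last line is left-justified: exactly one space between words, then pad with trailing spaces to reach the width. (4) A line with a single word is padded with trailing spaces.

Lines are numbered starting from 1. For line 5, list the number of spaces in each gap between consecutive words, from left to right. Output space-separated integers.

Answer: 5

Derivation:
Line 1: ['six', 'rectangle'] (min_width=13, slack=4)
Line 2: ['robot', 'no', 'cat'] (min_width=12, slack=5)
Line 3: ['island', 'bean'] (min_width=11, slack=6)
Line 4: ['orchestra'] (min_width=9, slack=8)
Line 5: ['electric', 'they'] (min_width=13, slack=4)
Line 6: ['south', 'car', 'go'] (min_width=12, slack=5)
Line 7: ['coffee', 'heart', 'in'] (min_width=15, slack=2)
Line 8: ['silver', 'who'] (min_width=10, slack=7)
Line 9: ['quickly', 'purple'] (min_width=14, slack=3)
Line 10: ['valley', 'milk', 'it'] (min_width=14, slack=3)
Line 11: ['content', 'window'] (min_width=14, slack=3)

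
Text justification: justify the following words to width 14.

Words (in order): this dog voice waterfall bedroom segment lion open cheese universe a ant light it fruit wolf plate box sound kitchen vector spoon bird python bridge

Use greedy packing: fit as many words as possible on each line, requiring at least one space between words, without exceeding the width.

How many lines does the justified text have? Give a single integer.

Answer: 12

Derivation:
Line 1: ['this', 'dog', 'voice'] (min_width=14, slack=0)
Line 2: ['waterfall'] (min_width=9, slack=5)
Line 3: ['bedroom'] (min_width=7, slack=7)
Line 4: ['segment', 'lion'] (min_width=12, slack=2)
Line 5: ['open', 'cheese'] (min_width=11, slack=3)
Line 6: ['universe', 'a', 'ant'] (min_width=14, slack=0)
Line 7: ['light', 'it', 'fruit'] (min_width=14, slack=0)
Line 8: ['wolf', 'plate', 'box'] (min_width=14, slack=0)
Line 9: ['sound', 'kitchen'] (min_width=13, slack=1)
Line 10: ['vector', 'spoon'] (min_width=12, slack=2)
Line 11: ['bird', 'python'] (min_width=11, slack=3)
Line 12: ['bridge'] (min_width=6, slack=8)
Total lines: 12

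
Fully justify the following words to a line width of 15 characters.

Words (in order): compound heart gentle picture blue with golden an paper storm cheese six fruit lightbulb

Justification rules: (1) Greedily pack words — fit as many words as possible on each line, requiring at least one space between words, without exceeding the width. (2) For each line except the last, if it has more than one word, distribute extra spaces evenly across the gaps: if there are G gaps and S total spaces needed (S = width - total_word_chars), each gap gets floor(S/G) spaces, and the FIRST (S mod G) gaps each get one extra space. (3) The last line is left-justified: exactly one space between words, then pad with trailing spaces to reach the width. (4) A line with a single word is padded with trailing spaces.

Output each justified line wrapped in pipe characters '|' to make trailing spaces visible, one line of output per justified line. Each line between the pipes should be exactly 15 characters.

Line 1: ['compound', 'heart'] (min_width=14, slack=1)
Line 2: ['gentle', 'picture'] (min_width=14, slack=1)
Line 3: ['blue', 'with'] (min_width=9, slack=6)
Line 4: ['golden', 'an', 'paper'] (min_width=15, slack=0)
Line 5: ['storm', 'cheese'] (min_width=12, slack=3)
Line 6: ['six', 'fruit'] (min_width=9, slack=6)
Line 7: ['lightbulb'] (min_width=9, slack=6)

Answer: |compound  heart|
|gentle  picture|
|blue       with|
|golden an paper|
|storm    cheese|
|six       fruit|
|lightbulb      |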